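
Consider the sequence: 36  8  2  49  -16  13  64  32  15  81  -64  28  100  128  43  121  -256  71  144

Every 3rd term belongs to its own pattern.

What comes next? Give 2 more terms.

Split by position mod 3: positions 1, 4, 7, … form one track, and each other residue class forms its own.
Track A is 36, 49, 64, 81, 100, 121, 144, which is perfect squares starting at 6².
Track B is 8, -16, 32, -64, 128, -256, which is a geometric progression (common ratio -2).
Track C is 2, 13, 15, 28, 43, 71, which is a Fibonacci-like recurrence a_n = a_{n-1} + a_{n-2}.
The 20th slot belongs to track B; its 7th term is 512.
Position 21 falls in track C as its term 7, giving 114.

512, 114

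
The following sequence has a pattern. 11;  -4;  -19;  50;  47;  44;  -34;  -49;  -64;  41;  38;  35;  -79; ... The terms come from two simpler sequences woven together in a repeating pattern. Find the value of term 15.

Reading positions in blocks of 6 reveals the pattern AAABBB — 2 tracks woven together.
Subsequence A = 11, -4, -19, -34, -49, -64, -79: subtracting 15 each time.
Subsequence B = 50, 47, 44, 41, 38, 35: subtracting 3 each time.
Term 15 comes from subsequence A (its 9th entry): -109.

-109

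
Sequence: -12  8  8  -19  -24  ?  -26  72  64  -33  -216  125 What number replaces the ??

27

The terms cycle through 3 interleaved subsequences.
Subsequence A: -12, -19, -26, -33. Arithmetic with common difference −7.
Subsequence B: 8, -24, 72, -216. Multiplying by -3 each time.
Subsequence C: 8, ?, 64, 125. Perfect cubes starting at 2³.
The gap is subsequence C's term 2; the rule gives 27.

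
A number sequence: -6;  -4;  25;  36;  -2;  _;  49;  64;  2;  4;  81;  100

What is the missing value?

0

Positions follow the repeating pattern AABB; grouping by letter gives 2 tracks.
Track A: -6, -4, -2, ?, 2, 4 — adding 2 each time.
Track B: 25, 36, 49, 64, 81, 100 — the squares 5², 6², 7², ….
Track A's pattern makes the blank 0.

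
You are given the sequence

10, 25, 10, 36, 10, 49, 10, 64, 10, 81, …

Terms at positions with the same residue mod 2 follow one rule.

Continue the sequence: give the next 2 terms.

10, 100

Taking every 2nd term gives 2 separate tracks.
Track A is 10, 10, 10, 10, 10, which is always 10.
Track B is 25, 36, 49, 64, 81, which is perfect squares starting at 5².
Position 11 → track A, term 6 = 10.
The 12th slot belongs to track B; its 6th term is 100.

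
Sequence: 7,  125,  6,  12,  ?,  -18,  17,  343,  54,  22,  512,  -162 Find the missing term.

Read the sequence 3 terms at a time; column i is its own pattern.
Track A is 7, 12, 17, 22, which is linear: a_n = 2 + 5·n.
Track B is 125, ?, 343, 512, which is perfect cubes starting at 5³.
Track C is 6, -18, 54, -162, which is a geometric progression (common ratio -3).
Filling track B at index 2 by its rule yields 216.

216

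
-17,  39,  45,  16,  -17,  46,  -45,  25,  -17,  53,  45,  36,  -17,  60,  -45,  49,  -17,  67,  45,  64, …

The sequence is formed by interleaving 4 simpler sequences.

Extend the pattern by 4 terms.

-17, 74, -45, 81

The terms cycle through 4 interleaved subsequences.
Subsequence A: -17, -17, -17, -17, -17 — constant -17.
Subsequence B: 39, 46, 53, 60, 67 — arithmetic with common difference +7.
Subsequence C: 45, -45, 45, -45, 45 — alternating ±45.
Subsequence D: 16, 25, 36, 49, 64 — perfect squares starting at 4².
Position 21 → subsequence A, term 6 = -17.
Position 22 falls in subsequence B as its term 6, giving 74.
The 23rd slot belongs to subsequence C; its 6th term is -45.
Position 24 falls in subsequence D as its term 6, giving 81.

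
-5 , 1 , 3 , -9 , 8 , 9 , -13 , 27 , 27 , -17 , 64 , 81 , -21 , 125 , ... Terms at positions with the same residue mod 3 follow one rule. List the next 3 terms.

Split by position mod 3: positions 1, 4, 7, … form one track, and each other residue class forms its own.
Subsequence A: -5, -9, -13, -17, -21. Subtracting 4 each time.
Subsequence B: 1, 8, 27, 64, 125. Consecutive cubes n³ from n = 1.
Subsequence C: 3, 9, 27, 81. Successive powers of 3.
Term 15 comes from subsequence C (its 5th entry): 243.
Position 16 falls in subsequence A as its term 6, giving -25.
Term 17 comes from subsequence B (its 6th entry): 216.

243, -25, 216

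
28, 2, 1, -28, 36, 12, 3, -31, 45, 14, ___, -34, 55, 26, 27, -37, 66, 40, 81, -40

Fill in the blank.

9

The terms cycle through 4 interleaved subsequences.
Subsequence A is 28, 36, 45, 55, 66, which is the triangular numbers T_7, T_8, ….
Subsequence B is 2, 12, 14, 26, 40, which is Fibonacci-style (each term is the sum of the two before it).
Subsequence C is 1, 3, ?, 27, 81, which is geometric with ratio 3.
Subsequence D is -28, -31, -34, -37, -40, which is linear: a_n = -25 − 3·n.
So the missing entry in subsequence C is 9.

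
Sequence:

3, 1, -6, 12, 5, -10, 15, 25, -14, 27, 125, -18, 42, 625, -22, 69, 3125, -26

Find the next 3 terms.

111, 15625, -30

Read the sequence 3 terms at a time; column i is its own pattern.
Subsequence A: 3, 12, 15, 27, 42, 69 — each term equals the sum of the previous two.
Subsequence B: 1, 5, 25, 125, 625, 3125 — powers 5^0, 5^1, 5^2, ….
Subsequence C: -6, -10, -14, -18, -22, -26 — arithmetic with common difference −4.
The 19th slot belongs to subsequence A; its 7th term is 111.
Position 20 → subsequence B, term 7 = 15625.
Term 21 comes from subsequence C (its 7th entry): -30.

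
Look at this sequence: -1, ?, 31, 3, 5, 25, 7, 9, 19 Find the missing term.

1

The slot pattern repeats as AAB (period 3), so there are 2 interleaved tracks.
Stream A = -1, ?, 3, 5, 7, 9: linear: a_n = -3 + 2·n.
Stream B = 31, 25, 19: arithmetic, step −6.
So the missing entry in stream A is 1.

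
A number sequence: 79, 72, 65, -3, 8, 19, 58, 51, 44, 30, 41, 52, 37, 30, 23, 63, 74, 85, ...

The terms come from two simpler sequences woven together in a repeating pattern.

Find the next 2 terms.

16, 9

The slot pattern repeats as AAABBB (period 6), so there are 2 interleaved tracks.
Track A: 79, 72, 65, 58, 51, 44, 37, 30, 23 — arithmetic with common difference −7.
Track B: -3, 8, 19, 30, 41, 52, 63, 74, 85 — adding 11 each time.
Position 19 → track A, term 10 = 16.
Position 20 → track A, term 11 = 9.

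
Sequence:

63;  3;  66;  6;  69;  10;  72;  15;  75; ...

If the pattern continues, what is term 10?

21

Taking every 2nd term gives 2 separate tracks.
Stream A is 63, 66, 69, 72, 75, which is linear: a_n = 60 + 3·n.
Stream B is 3, 6, 10, 15, which is triangular numbers n(n+1)/2 for n = 2, 3, ….
The 10th slot belongs to stream B; its 5th term is 21.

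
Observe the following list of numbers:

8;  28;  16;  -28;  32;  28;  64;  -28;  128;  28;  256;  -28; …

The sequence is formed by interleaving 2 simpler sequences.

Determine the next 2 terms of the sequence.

512, 28

The terms cycle through 2 interleaved subsequences.
Stream A: 8, 16, 32, 64, 128, 256 — powers of 2.
Stream B: 28, -28, 28, -28, 28, -28 — the oscillation 28·(−1)^(n+1).
Term 13 comes from stream A (its 7th entry): 512.
Term 14 comes from stream B (its 7th entry): 28.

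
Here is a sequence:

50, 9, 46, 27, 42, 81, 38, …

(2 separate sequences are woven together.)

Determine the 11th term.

30

Split by position mod 2 into 2 tracks.
Track A = 50, 46, 42, 38: arithmetic with common difference −4.
Track B = 9, 27, 81: geometric with ratio 3.
Term 11 comes from track A (its 6th entry): 30.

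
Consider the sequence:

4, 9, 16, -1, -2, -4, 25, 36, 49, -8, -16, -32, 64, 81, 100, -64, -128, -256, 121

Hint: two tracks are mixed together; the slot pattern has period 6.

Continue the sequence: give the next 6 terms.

The slot pattern repeats as AAABBB (period 6), so there are 2 interleaved tracks.
Subsequence A: 4, 9, 16, 25, 36, 49, 64, 81, 100, 121 — perfect squares starting at 2².
Subsequence B: -1, -2, -4, -8, -16, -32, -64, -128, -256 — a geometric progression (common ratio 2).
Position 20 falls in subsequence A as its term 11, giving 144.
Position 21 falls in subsequence A as its term 12, giving 169.
Position 22 falls in subsequence B as its term 10, giving -512.
Position 23 → subsequence B, term 11 = -1024.
Position 24 → subsequence B, term 12 = -2048.
Position 25 → subsequence A, term 13 = 196.

144, 169, -512, -1024, -2048, 196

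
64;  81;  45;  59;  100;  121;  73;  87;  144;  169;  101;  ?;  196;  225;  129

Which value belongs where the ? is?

115

Positions follow the repeating pattern AABB; grouping by letter gives 2 tracks.
Stream A is 64, 81, 100, 121, 144, 169, 196, 225, which is perfect squares starting at 8².
Stream B is 45, 59, 73, 87, 101, ?, 129, which is linear: a_n = 31 + 14·n.
The gap is stream B's term 6; the rule gives 115.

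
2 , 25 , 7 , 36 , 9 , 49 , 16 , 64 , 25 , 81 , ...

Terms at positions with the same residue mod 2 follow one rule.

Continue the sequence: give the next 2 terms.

41, 100

Split by position mod 2 into 2 tracks.
Track A: 2, 7, 9, 16, 25 (Fibonacci-style (each term is the sum of the two before it)).
Track B: 25, 36, 49, 64, 81 (consecutive squares n² from n = 5).
Position 11 → track A, term 6 = 41.
Term 12 comes from track B (its 6th entry): 100.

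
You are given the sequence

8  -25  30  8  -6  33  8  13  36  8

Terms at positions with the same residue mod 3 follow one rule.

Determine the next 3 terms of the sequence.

Taking every 3rd term gives 3 separate tracks.
Track A: 8, 8, 8, 8 (always 8).
Track B: -25, -6, 13 (arithmetic, step +19).
Track C: 30, 33, 36 (arithmetic with common difference +3).
Position 11 falls in track B as its term 4, giving 32.
The 12th slot belongs to track C; its 4th term is 39.
Term 13 comes from track A (its 5th entry): 8.

32, 39, 8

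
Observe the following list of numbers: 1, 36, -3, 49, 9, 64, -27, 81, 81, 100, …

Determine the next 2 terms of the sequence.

-243, 121

Odd-indexed and even-indexed terms follow separate rules.
Subsequence A: 1, -3, 9, -27, 81 (multiplying by -3 each time).
Subsequence B: 36, 49, 64, 81, 100 (consecutive squares n² from n = 6).
Term 11 comes from subsequence A (its 6th entry): -243.
Position 12 → subsequence B, term 6 = 121.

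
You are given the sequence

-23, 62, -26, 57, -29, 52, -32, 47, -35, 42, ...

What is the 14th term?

32

Taking every 2nd term gives 2 separate tracks.
Stream A: -23, -26, -29, -32, -35 (subtracting 3 each time).
Stream B: 62, 57, 52, 47, 42 (arithmetic, step −5).
Position 14 falls in stream B as its term 7, giving 32.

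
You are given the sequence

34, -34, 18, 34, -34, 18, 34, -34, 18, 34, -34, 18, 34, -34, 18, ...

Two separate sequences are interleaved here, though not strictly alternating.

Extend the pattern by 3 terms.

34, -34, 18

The slot pattern repeats as AAB (period 3), so there are 2 interleaved tracks.
Subsequence A: 34, -34, 34, -34, 34, -34, 34, -34, 34, -34 (oscillating between 34 and -34).
Subsequence B: 18, 18, 18, 18, 18 (the constant sequence 18).
Term 16 comes from subsequence A (its 11th entry): 34.
The 17th slot belongs to subsequence A; its 12th term is -34.
The 18th slot belongs to subsequence B; its 6th term is 18.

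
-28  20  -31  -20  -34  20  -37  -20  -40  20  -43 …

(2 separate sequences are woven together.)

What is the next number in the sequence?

Positions 1, 3, 5, … form one subsequence and positions 2, 4, 6, … form another.
Stream A: -28, -31, -34, -37, -40, -43 — linear: a_n = -25 − 3·n.
Stream B: 20, -20, 20, -20, 20 — oscillating between 20 and -20.
The 12th slot belongs to stream B; its 6th term is -20.

-20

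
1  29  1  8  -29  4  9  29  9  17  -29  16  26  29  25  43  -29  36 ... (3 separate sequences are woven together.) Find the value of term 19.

Taking every 3rd term gives 3 separate tracks.
Stream A is 1, 8, 9, 17, 26, 43, which is Fibonacci-style (each term is the sum of the two before it).
Stream B is 29, -29, 29, -29, 29, -29, which is the oscillation 29·(−1)^(n+1).
Stream C is 1, 4, 9, 16, 25, 36, which is the squares 1², 2², 3², ….
The 19th slot belongs to stream A; its 7th term is 69.

69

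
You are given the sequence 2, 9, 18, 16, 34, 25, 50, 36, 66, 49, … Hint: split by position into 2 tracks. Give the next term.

Split by position mod 2 into 2 tracks.
Track A: 2, 18, 34, 50, 66 (linear: a_n = -14 + 16·n).
Track B: 9, 16, 25, 36, 49 (consecutive squares n² from n = 3).
Position 11 falls in track A as its term 6, giving 82.

82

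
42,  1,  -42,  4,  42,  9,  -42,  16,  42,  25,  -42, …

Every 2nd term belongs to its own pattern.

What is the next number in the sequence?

36

The terms cycle through 2 interleaved subsequences.
Track A: 42, -42, 42, -42, 42, -42 (alternating ±42).
Track B: 1, 4, 9, 16, 25 (perfect squares starting at 1²).
Term 12 comes from track B (its 6th entry): 36.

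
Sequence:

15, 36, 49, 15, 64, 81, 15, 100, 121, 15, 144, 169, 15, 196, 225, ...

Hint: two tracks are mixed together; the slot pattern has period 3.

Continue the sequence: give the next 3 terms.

15, 256, 289

The slot pattern repeats as ABB (period 3), so there are 2 interleaved tracks.
Track A: 15, 15, 15, 15, 15 — constant 15.
Track B: 36, 49, 64, 81, 100, 121, 144, 169, 196, 225 — consecutive squares n² from n = 6.
The 16th slot belongs to track A; its 6th term is 15.
Position 17 → track B, term 11 = 256.
The 18th slot belongs to track B; its 12th term is 289.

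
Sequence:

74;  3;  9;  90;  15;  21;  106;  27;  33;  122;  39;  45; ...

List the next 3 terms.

138, 51, 57

The slot pattern repeats as ABB (period 3), so there are 2 interleaved tracks.
Track A: 74, 90, 106, 122 (linear: a_n = 58 + 16·n).
Track B: 3, 9, 15, 21, 27, 33, 39, 45 (linear: a_n = -3 + 6·n).
Position 13 falls in track A as its term 5, giving 138.
The 14th slot belongs to track B; its 9th term is 51.
The 15th slot belongs to track B; its 10th term is 57.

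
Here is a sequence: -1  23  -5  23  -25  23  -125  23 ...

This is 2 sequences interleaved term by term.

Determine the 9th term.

Positions 1, 3, 5, … form one subsequence and positions 2, 4, 6, … form another.
Track A: -1, -5, -25, -125 (a geometric progression (common ratio 5)).
Track B: 23, 23, 23, 23 (the constant sequence 23).
Term 9 comes from track A (its 5th entry): -625.

-625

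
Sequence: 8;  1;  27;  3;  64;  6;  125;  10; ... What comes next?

216

Split by position mod 2 into 2 tracks.
Track A = 8, 27, 64, 125: the cubes 2³, 3³, 4³, ….
Track B = 1, 3, 6, 10: triangular numbers n(n+1)/2 for n = 1, 2, ….
Position 9 → track A, term 5 = 216.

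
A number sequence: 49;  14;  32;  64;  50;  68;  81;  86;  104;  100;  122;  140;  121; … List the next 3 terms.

The slot pattern repeats as ABB (period 3), so there are 2 interleaved tracks.
Subsequence A: 49, 64, 81, 100, 121. The squares 7², 8², 9², ….
Subsequence B: 14, 32, 50, 68, 86, 104, 122, 140. Arithmetic with common difference +18.
Term 14 comes from subsequence B (its 9th entry): 158.
Position 15 → subsequence B, term 10 = 176.
The 16th slot belongs to subsequence A; its 6th term is 144.

158, 176, 144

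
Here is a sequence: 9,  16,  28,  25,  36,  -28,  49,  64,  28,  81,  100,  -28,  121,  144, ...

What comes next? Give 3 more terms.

28, 169, 196

Reading positions in blocks of 3 reveals the pattern AAB — 2 tracks woven together.
Track A: 9, 16, 25, 36, 49, 64, 81, 100, 121, 144 (consecutive squares n² from n = 3).
Track B: 28, -28, 28, -28 (alternating ±28).
Position 15 → track B, term 5 = 28.
Position 16 falls in track A as its term 11, giving 169.
Position 17 → track A, term 12 = 196.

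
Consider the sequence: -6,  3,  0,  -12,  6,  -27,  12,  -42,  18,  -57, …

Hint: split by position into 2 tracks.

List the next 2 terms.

24, -72

The terms cycle through 2 interleaved subsequences.
Stream A = -6, 0, 6, 12, 18: arithmetic with common difference +6.
Stream B = 3, -12, -27, -42, -57: subtracting 15 each time.
Term 11 comes from stream A (its 6th entry): 24.
The 12th slot belongs to stream B; its 6th term is -72.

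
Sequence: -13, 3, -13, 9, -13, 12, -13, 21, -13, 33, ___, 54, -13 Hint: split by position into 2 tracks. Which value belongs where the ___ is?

The terms cycle through 2 interleaved subsequences.
Subsequence A = -13, -13, -13, -13, -13, ?, -13: the constant sequence -13.
Subsequence B = 3, 9, 12, 21, 33, 54: a Fibonacci-like recurrence a_n = a_{n-1} + a_{n-2}.
The gap is subsequence A's term 6; the rule gives -13.

-13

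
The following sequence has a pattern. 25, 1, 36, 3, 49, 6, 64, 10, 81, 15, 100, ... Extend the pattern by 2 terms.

The terms cycle through 2 interleaved subsequences.
Stream A = 25, 36, 49, 64, 81, 100: consecutive squares n² from n = 5.
Stream B = 1, 3, 6, 10, 15: triangular numbers n(n+1)/2 for n = 1, 2, ….
Term 12 comes from stream B (its 6th entry): 21.
The 13th slot belongs to stream A; its 7th term is 121.

21, 121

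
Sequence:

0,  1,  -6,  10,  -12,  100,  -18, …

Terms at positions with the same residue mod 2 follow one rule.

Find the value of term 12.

100000

Positions 1, 3, 5, … form one subsequence and positions 2, 4, 6, … form another.
Track A = 0, -6, -12, -18: arithmetic with common difference −6.
Track B = 1, 10, 100: powers 10^0, 10^1, 10^2, ….
Term 12 comes from track B (its 6th entry): 100000.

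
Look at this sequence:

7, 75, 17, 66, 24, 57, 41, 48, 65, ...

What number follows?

Split by position mod 2 into 2 tracks.
Track A: 7, 17, 24, 41, 65 — a Fibonacci-like recurrence a_n = a_{n-1} + a_{n-2}.
Track B: 75, 66, 57, 48 — subtracting 9 each time.
Term 10 comes from track B (its 5th entry): 39.

39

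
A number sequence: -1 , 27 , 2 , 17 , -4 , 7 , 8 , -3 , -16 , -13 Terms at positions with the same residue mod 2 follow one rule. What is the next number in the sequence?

Split by position mod 2 into 2 tracks.
Subsequence A: -1, 2, -4, 8, -16 (a geometric progression (common ratio -2)).
Subsequence B: 27, 17, 7, -3, -13 (linear: a_n = 37 − 10·n).
Position 11 → subsequence A, term 6 = 32.

32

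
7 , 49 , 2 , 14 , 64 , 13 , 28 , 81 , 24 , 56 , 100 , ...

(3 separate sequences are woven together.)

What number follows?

35

Split by position mod 3 into 3 tracks.
Subsequence A is 7, 14, 28, 56, which is multiplying by 2 each time.
Subsequence B is 49, 64, 81, 100, which is the squares 7², 8², 9², ….
Subsequence C is 2, 13, 24, which is arithmetic, step +11.
Position 12 falls in subsequence C as its term 4, giving 35.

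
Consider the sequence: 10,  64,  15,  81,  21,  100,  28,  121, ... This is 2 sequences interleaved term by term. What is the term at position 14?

196

Positions 1, 3, 5, … form one subsequence and positions 2, 4, 6, … form another.
Subsequence A: 10, 15, 21, 28 (triangular numbers n(n+1)/2 for n = 4, 5, …).
Subsequence B: 64, 81, 100, 121 (perfect squares starting at 8²).
The 14th slot belongs to subsequence B; its 7th term is 196.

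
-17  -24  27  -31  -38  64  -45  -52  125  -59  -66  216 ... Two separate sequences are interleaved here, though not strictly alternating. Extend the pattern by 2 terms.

Reading positions in blocks of 3 reveals the pattern AAB — 2 tracks woven together.
Track A: -17, -24, -31, -38, -45, -52, -59, -66 (linear: a_n = -10 − 7·n).
Track B: 27, 64, 125, 216 (the cubes 3³, 4³, 5³, …).
Term 13 comes from track A (its 9th entry): -73.
Position 14 falls in track A as its term 10, giving -80.

-73, -80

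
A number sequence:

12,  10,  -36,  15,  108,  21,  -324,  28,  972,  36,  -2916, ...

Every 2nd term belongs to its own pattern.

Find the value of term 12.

45

The terms cycle through 2 interleaved subsequences.
Stream A: 12, -36, 108, -324, 972, -2916. Geometric, ×-3 each step.
Stream B: 10, 15, 21, 28, 36. Triangular numbers n(n+1)/2 for n = 4, 5, ….
Term 12 comes from stream B (its 6th entry): 45.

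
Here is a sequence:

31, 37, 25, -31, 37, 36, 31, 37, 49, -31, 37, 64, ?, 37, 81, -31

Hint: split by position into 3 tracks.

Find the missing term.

31

Split by position mod 3 into 3 tracks.
Track A is 31, -31, 31, -31, ?, -31, which is the oscillation 31·(−1)^(n+1).
Track B is 37, 37, 37, 37, 37, which is always 37.
Track C is 25, 36, 49, 64, 81, which is perfect squares starting at 5².
So the missing entry in track A is 31.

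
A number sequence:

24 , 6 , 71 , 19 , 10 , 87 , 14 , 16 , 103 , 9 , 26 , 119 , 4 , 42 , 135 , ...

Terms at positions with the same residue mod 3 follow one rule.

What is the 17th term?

Split by position mod 3 into 3 tracks.
Track A: 24, 19, 14, 9, 4 (arithmetic with common difference −5).
Track B: 6, 10, 16, 26, 42 (a Fibonacci-like recurrence a_n = a_{n-1} + a_{n-2}).
Track C: 71, 87, 103, 119, 135 (arithmetic with common difference +16).
Term 17 comes from track B (its 6th entry): 68.

68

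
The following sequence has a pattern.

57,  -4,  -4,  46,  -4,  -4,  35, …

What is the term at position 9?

-4

Reading positions in blocks of 3 reveals the pattern ABB — 2 tracks woven together.
Stream A = 57, 46, 35: subtracting 11 each time.
Stream B = -4, -4, -4, -4: constant -4.
Position 9 falls in stream B as its term 6, giving -4.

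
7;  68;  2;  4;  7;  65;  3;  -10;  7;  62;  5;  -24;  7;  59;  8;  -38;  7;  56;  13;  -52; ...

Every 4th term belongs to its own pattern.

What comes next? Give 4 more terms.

7, 53, 21, -66

Split by position mod 4 into 4 tracks.
Subsequence A: 7, 7, 7, 7, 7. The constant sequence 7.
Subsequence B: 68, 65, 62, 59, 56. Linear: a_n = 71 − 3·n.
Subsequence C: 2, 3, 5, 8, 13. Fibonacci-style (each term is the sum of the two before it).
Subsequence D: 4, -10, -24, -38, -52. Arithmetic with common difference −14.
Position 21 falls in subsequence A as its term 6, giving 7.
Position 22 → subsequence B, term 6 = 53.
The 23rd slot belongs to subsequence C; its 6th term is 21.
Position 24 → subsequence D, term 6 = -66.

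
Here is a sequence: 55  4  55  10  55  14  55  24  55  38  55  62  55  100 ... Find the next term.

55

Split by position mod 2 into 2 tracks.
Track A: 55, 55, 55, 55, 55, 55, 55. Always 55.
Track B: 4, 10, 14, 24, 38, 62, 100. Fibonacci-style (each term is the sum of the two before it).
Term 15 comes from track A (its 8th entry): 55.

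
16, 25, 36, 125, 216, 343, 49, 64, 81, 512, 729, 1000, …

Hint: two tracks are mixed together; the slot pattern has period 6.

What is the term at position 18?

Reading positions in blocks of 6 reveals the pattern AAABBB — 2 tracks woven together.
Stream A = 16, 25, 36, 49, 64, 81: the squares 4², 5², 6², ….
Stream B = 125, 216, 343, 512, 729, 1000: the cubes 5³, 6³, 7³, ….
The 18th slot belongs to stream B; its 9th term is 2197.

2197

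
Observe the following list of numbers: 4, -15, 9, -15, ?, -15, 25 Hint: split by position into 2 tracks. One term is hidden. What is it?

16

Odd-indexed and even-indexed terms follow separate rules.
Stream A is 4, 9, ?, 25, which is the squares 2², 3², 4², ….
Stream B is -15, -15, -15, which is the constant sequence -15.
The gap is stream A's term 3; the rule gives 16.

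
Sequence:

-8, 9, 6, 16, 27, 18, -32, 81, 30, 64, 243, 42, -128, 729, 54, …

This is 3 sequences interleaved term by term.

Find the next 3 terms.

The terms cycle through 3 interleaved subsequences.
Track A is -8, 16, -32, 64, -128, which is multiplying by -2 each time.
Track B is 9, 27, 81, 243, 729, which is powers of 3.
Track C is 6, 18, 30, 42, 54, which is adding 12 each time.
Position 16 → track A, term 6 = 256.
Term 17 comes from track B (its 6th entry): 2187.
Position 18 → track C, term 6 = 66.

256, 2187, 66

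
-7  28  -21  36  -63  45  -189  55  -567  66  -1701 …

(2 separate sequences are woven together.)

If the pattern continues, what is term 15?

Odd-indexed and even-indexed terms follow separate rules.
Subsequence A: -7, -21, -63, -189, -567, -1701 (geometric with ratio 3).
Subsequence B: 28, 36, 45, 55, 66 (triangular numbers n(n+1)/2 for n = 7, 8, …).
Term 15 comes from subsequence A (its 8th entry): -15309.

-15309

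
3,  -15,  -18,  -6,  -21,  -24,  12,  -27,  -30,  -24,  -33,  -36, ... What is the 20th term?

Reading positions in blocks of 3 reveals the pattern ABB — 2 tracks woven together.
Subsequence A: 3, -6, 12, -24. Geometric, ×-2 each step.
Subsequence B: -15, -18, -21, -24, -27, -30, -33, -36. Subtracting 3 each time.
The 20th slot belongs to subsequence B; its 13th term is -51.

-51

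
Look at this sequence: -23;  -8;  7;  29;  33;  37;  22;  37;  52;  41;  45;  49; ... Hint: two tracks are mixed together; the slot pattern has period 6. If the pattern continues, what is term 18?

Positions follow the repeating pattern AAABBB; grouping by letter gives 2 tracks.
Track A = -23, -8, 7, 22, 37, 52: adding 15 each time.
Track B = 29, 33, 37, 41, 45, 49: arithmetic, step +4.
Term 18 comes from track B (its 9th entry): 61.

61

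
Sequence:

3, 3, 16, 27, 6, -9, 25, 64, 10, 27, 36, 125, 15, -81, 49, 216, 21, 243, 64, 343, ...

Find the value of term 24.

512

Split by position mod 4: positions 1, 5, 9, … form one track, and each other residue class forms its own.
Track A: 3, 6, 10, 15, 21 (triangular numbers starting at T_2).
Track B: 3, -9, 27, -81, 243 (geometric with ratio -3).
Track C: 16, 25, 36, 49, 64 (consecutive squares n² from n = 4).
Track D: 27, 64, 125, 216, 343 (perfect cubes starting at 3³).
Position 24 falls in track D as its term 6, giving 512.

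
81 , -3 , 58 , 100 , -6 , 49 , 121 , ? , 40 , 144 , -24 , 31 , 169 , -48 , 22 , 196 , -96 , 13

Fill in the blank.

Split by position mod 3: positions 1, 4, 7, … form one track, and each other residue class forms its own.
Track A: 81, 100, 121, 144, 169, 196 (perfect squares starting at 9²).
Track B: -3, -6, ?, -24, -48, -96 (a geometric progression (common ratio 2)).
Track C: 58, 49, 40, 31, 22, 13 (arithmetic with common difference −9).
The gap is track B's term 3; the rule gives -12.

-12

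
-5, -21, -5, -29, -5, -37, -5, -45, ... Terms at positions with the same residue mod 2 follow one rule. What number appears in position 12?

Taking every 2nd term gives 2 separate tracks.
Track A = -5, -5, -5, -5: constant -5.
Track B = -21, -29, -37, -45: linear: a_n = -13 − 8·n.
Term 12 comes from track B (its 6th entry): -61.

-61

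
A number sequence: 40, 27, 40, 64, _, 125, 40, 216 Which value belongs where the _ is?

40

Positions 1, 3, 5, … form one subsequence and positions 2, 4, 6, … form another.
Track A is 40, 40, ?, 40, which is constant 40.
Track B is 27, 64, 125, 216, which is perfect cubes starting at 3³.
So the missing entry in track A is 40.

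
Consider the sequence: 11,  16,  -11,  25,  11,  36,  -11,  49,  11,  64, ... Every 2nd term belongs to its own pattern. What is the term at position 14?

Positions 1, 3, 5, … form one subsequence and positions 2, 4, 6, … form another.
Track A = 11, -11, 11, -11, 11: the oscillation 11·(−1)^(n+1).
Track B = 16, 25, 36, 49, 64: the squares 4², 5², 6², ….
Term 14 comes from track B (its 7th entry): 100.

100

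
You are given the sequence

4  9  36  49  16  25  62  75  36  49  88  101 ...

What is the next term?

64

The slot pattern repeats as AABB (period 4), so there are 2 interleaved tracks.
Subsequence A = 4, 9, 16, 25, 36, 49: perfect squares starting at 2².
Subsequence B = 36, 49, 62, 75, 88, 101: arithmetic, step +13.
The 13th slot belongs to subsequence A; its 7th term is 64.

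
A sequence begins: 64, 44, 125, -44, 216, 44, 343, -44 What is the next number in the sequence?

Taking every 2nd term gives 2 separate tracks.
Track A: 64, 125, 216, 343 (consecutive cubes n³ from n = 4).
Track B: 44, -44, 44, -44 (alternating ±44).
The 9th slot belongs to track A; its 5th term is 512.

512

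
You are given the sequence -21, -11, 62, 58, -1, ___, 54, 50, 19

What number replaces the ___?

9

Reading positions in blocks of 4 reveals the pattern AABB — 2 tracks woven together.
Stream A: -21, -11, -1, ?, 19 (arithmetic with common difference +10).
Stream B: 62, 58, 54, 50 (linear: a_n = 66 − 4·n).
So the missing entry in stream A is 9.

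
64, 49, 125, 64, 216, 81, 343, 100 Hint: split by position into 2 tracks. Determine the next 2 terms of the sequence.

Positions 1, 3, 5, … form one subsequence and positions 2, 4, 6, … form another.
Stream A: 64, 125, 216, 343 — perfect cubes starting at 4³.
Stream B: 49, 64, 81, 100 — perfect squares starting at 7².
The 9th slot belongs to stream A; its 5th term is 512.
Position 10 falls in stream B as its term 5, giving 121.

512, 121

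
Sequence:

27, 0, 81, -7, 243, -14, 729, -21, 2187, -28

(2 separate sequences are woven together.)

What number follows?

6561

The terms cycle through 2 interleaved subsequences.
Subsequence A: 27, 81, 243, 729, 2187 — powers of 3.
Subsequence B: 0, -7, -14, -21, -28 — arithmetic, step −7.
The 11th slot belongs to subsequence A; its 6th term is 6561.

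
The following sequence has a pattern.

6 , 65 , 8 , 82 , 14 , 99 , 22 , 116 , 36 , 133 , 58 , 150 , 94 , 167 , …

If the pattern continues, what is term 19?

The terms cycle through 2 interleaved subsequences.
Subsequence A: 6, 8, 14, 22, 36, 58, 94 (Fibonacci-style (each term is the sum of the two before it)).
Subsequence B: 65, 82, 99, 116, 133, 150, 167 (linear: a_n = 48 + 17·n).
The 19th slot belongs to subsequence A; its 10th term is 398.

398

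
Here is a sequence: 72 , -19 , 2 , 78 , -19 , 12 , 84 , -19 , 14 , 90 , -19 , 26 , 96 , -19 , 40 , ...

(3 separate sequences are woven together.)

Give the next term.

Split by position mod 3 into 3 tracks.
Subsequence A: 72, 78, 84, 90, 96 — linear: a_n = 66 + 6·n.
Subsequence B: -19, -19, -19, -19, -19 — always -19.
Subsequence C: 2, 12, 14, 26, 40 — Fibonacci-style (each term is the sum of the two before it).
The 16th slot belongs to subsequence A; its 6th term is 102.

102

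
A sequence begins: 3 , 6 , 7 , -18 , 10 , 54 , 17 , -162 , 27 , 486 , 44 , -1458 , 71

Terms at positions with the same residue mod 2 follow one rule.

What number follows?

Positions 1, 3, 5, … form one subsequence and positions 2, 4, 6, … form another.
Track A: 3, 7, 10, 17, 27, 44, 71 — Fibonacci-style (each term is the sum of the two before it).
Track B: 6, -18, 54, -162, 486, -1458 — geometric with ratio -3.
Term 14 comes from track B (its 7th entry): 4374.

4374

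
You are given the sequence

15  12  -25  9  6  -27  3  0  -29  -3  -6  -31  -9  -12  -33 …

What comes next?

-15

Positions follow the repeating pattern AAB; grouping by letter gives 2 tracks.
Track A: 15, 12, 9, 6, 3, 0, -3, -6, -9, -12 — arithmetic, step −3.
Track B: -25, -27, -29, -31, -33 — arithmetic with common difference −2.
Position 16 falls in track A as its term 11, giving -15.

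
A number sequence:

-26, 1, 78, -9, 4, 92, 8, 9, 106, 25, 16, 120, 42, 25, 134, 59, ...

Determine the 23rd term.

Split by position mod 3 into 3 tracks.
Subsequence A is -26, -9, 8, 25, 42, 59, which is arithmetic with common difference +17.
Subsequence B is 1, 4, 9, 16, 25, which is the squares 1², 2², 3², ….
Subsequence C is 78, 92, 106, 120, 134, which is arithmetic with common difference +14.
Position 23 → subsequence B, term 8 = 64.

64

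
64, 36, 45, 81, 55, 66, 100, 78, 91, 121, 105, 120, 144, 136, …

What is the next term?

Reading positions in blocks of 3 reveals the pattern ABB — 2 tracks woven together.
Stream A = 64, 81, 100, 121, 144: the squares 8², 9², 10², ….
Stream B = 36, 45, 55, 66, 78, 91, 105, 120, 136: triangular numbers n(n+1)/2 for n = 8, 9, ….
Position 15 falls in stream B as its term 10, giving 153.

153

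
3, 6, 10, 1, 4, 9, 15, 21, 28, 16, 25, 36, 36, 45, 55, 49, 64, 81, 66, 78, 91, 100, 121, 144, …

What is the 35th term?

289

Reading positions in blocks of 6 reveals the pattern AAABBB — 2 tracks woven together.
Track A: 3, 6, 10, 15, 21, 28, 36, 45, 55, 66, 78, 91 (triangular numbers n(n+1)/2 for n = 2, 3, …).
Track B: 1, 4, 9, 16, 25, 36, 49, 64, 81, 100, 121, 144 (perfect squares starting at 1²).
The 35th slot belongs to track B; its 17th term is 289.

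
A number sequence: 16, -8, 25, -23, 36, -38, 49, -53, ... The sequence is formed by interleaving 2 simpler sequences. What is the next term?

64

Odd-indexed and even-indexed terms follow separate rules.
Stream A: 16, 25, 36, 49 (the squares 4², 5², 6², …).
Stream B: -8, -23, -38, -53 (arithmetic, step −15).
Term 9 comes from stream A (its 5th entry): 64.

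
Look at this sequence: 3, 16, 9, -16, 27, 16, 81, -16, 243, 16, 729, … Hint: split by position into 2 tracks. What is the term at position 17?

19683

Odd-indexed and even-indexed terms follow separate rules.
Track A = 3, 9, 27, 81, 243, 729: powers 3^1, 3^2, 3^3, ….
Track B = 16, -16, 16, -16, 16: the oscillation 16·(−1)^(n+1).
Term 17 comes from track A (its 9th entry): 19683.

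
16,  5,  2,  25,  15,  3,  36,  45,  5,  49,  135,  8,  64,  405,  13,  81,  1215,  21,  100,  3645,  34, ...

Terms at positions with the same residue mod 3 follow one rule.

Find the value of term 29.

98415

Split by position mod 3: positions 1, 4, 7, … form one track, and each other residue class forms its own.
Stream A is 16, 25, 36, 49, 64, 81, 100, which is perfect squares starting at 4².
Stream B is 5, 15, 45, 135, 405, 1215, 3645, which is a geometric progression (common ratio 3).
Stream C is 2, 3, 5, 8, 13, 21, 34, which is each term equals the sum of the previous two.
Term 29 comes from stream B (its 10th entry): 98415.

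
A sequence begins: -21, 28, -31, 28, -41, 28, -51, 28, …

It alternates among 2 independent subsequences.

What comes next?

Positions 1, 3, 5, … form one subsequence and positions 2, 4, 6, … form another.
Track A: -21, -31, -41, -51 — arithmetic, step −10.
Track B: 28, 28, 28, 28 — the constant sequence 28.
Position 9 falls in track A as its term 5, giving -61.

-61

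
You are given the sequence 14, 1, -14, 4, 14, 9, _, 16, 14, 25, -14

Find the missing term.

-14

Split by position mod 2 into 2 tracks.
Subsequence A: 14, -14, 14, ?, 14, -14 (the oscillation 14·(−1)^(n+1)).
Subsequence B: 1, 4, 9, 16, 25 (consecutive squares n² from n = 1).
So the missing entry in subsequence A is -14.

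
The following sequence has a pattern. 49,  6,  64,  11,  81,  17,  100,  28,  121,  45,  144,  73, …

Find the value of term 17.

225

The terms cycle through 2 interleaved subsequences.
Subsequence A = 49, 64, 81, 100, 121, 144: the squares 7², 8², 9², ….
Subsequence B = 6, 11, 17, 28, 45, 73: Fibonacci-style (each term is the sum of the two before it).
The 17th slot belongs to subsequence A; its 9th term is 225.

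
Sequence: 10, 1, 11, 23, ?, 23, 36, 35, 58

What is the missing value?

The slot pattern repeats as ABB (period 3), so there are 2 interleaved tracks.
Track A: 10, 23, 36. Arithmetic with common difference +13.
Track B: 1, 11, ?, 23, 35, 58. Fibonacci-style (each term is the sum of the two before it).
So the missing entry in track B is 12.

12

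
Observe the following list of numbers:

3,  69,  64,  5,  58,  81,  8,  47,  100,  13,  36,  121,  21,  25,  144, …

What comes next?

The terms cycle through 3 interleaved subsequences.
Track A = 3, 5, 8, 13, 21: Fibonacci-style (each term is the sum of the two before it).
Track B = 69, 58, 47, 36, 25: subtracting 11 each time.
Track C = 64, 81, 100, 121, 144: the squares 8², 9², 10², ….
The 16th slot belongs to track A; its 6th term is 34.

34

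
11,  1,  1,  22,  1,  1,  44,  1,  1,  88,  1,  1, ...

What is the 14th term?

1

The slot pattern repeats as ABB (period 3), so there are 2 interleaved tracks.
Track A: 11, 22, 44, 88 (geometric, ×2 each step).
Track B: 1, 1, 1, 1, 1, 1, 1, 1 (constant 1).
The 14th slot belongs to track B; its 9th term is 1.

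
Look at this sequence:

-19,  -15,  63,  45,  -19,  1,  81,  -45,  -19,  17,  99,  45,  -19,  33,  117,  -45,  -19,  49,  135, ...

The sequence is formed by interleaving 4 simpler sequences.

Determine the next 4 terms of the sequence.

45, -19, 65, 153

Taking every 4th term gives 4 separate tracks.
Stream A: -19, -19, -19, -19, -19. Constant -19.
Stream B: -15, 1, 17, 33, 49. Adding 16 each time.
Stream C: 63, 81, 99, 117, 135. Arithmetic with common difference +18.
Stream D: 45, -45, 45, -45. Alternating ±45.
Term 20 comes from stream D (its 5th entry): 45.
Term 21 comes from stream A (its 6th entry): -19.
Position 22 falls in stream B as its term 6, giving 65.
The 23rd slot belongs to stream C; its 6th term is 153.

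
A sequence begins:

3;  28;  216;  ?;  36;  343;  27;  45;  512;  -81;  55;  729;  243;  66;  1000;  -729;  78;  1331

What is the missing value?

Split by position mod 3 into 3 tracks.
Track A: 3, ?, 27, -81, 243, -729 — geometric, ×-3 each step.
Track B: 28, 36, 45, 55, 66, 78 — the triangular numbers T_7, T_8, ….
Track C: 216, 343, 512, 729, 1000, 1331 — consecutive cubes n³ from n = 6.
So the missing entry in track A is -9.

-9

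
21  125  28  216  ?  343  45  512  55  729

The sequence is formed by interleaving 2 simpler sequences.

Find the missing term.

36

The terms cycle through 2 interleaved subsequences.
Subsequence A: 21, 28, ?, 45, 55. Triangular numbers n(n+1)/2 for n = 6, 7, ….
Subsequence B: 125, 216, 343, 512, 729. Consecutive cubes n³ from n = 5.
Subsequence A's pattern makes the blank 36.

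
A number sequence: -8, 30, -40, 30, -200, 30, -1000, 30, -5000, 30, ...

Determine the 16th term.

Taking every 2nd term gives 2 separate tracks.
Subsequence A: -8, -40, -200, -1000, -5000 — a geometric progression (common ratio 5).
Subsequence B: 30, 30, 30, 30, 30 — constant 30.
Term 16 comes from subsequence B (its 8th entry): 30.

30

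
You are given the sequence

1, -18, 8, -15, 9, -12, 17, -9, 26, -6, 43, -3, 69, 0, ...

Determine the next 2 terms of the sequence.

112, 3

Taking every 2nd term gives 2 separate tracks.
Track A = 1, 8, 9, 17, 26, 43, 69: a Fibonacci-like recurrence a_n = a_{n-1} + a_{n-2}.
Track B = -18, -15, -12, -9, -6, -3, 0: arithmetic with common difference +3.
Position 15 falls in track A as its term 8, giving 112.
Position 16 falls in track B as its term 8, giving 3.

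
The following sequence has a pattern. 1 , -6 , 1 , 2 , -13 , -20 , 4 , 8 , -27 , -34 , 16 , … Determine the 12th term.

32

Reading positions in blocks of 4 reveals the pattern AABB — 2 tracks woven together.
Stream A = 1, -6, -13, -20, -27, -34: arithmetic, step −7.
Stream B = 1, 2, 4, 8, 16: geometric, ×2 each step.
Term 12 comes from stream B (its 6th entry): 32.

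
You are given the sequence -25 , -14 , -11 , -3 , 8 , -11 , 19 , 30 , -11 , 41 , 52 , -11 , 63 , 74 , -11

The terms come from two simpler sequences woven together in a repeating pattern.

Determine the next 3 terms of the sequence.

85, 96, -11

Reading positions in blocks of 3 reveals the pattern AAB — 2 tracks woven together.
Subsequence A: -25, -14, -3, 8, 19, 30, 41, 52, 63, 74 — arithmetic, step +11.
Subsequence B: -11, -11, -11, -11, -11 — constant -11.
Position 16 → subsequence A, term 11 = 85.
Position 17 falls in subsequence A as its term 12, giving 96.
The 18th slot belongs to subsequence B; its 6th term is -11.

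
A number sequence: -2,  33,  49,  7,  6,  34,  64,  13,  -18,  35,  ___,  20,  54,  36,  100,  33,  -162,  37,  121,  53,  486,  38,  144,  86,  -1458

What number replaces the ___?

Split by position mod 4: positions 1, 5, 9, … form one track, and each other residue class forms its own.
Stream A = -2, 6, -18, 54, -162, 486, -1458: a geometric progression (common ratio -3).
Stream B = 33, 34, 35, 36, 37, 38: arithmetic, step +1.
Stream C = 49, 64, ?, 100, 121, 144: consecutive squares n² from n = 7.
Stream D = 7, 13, 20, 33, 53, 86: Fibonacci-style (each term is the sum of the two before it).
The gap is stream C's term 3; the rule gives 81.

81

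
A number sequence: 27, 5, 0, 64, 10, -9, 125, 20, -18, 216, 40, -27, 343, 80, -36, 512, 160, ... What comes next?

-45

Taking every 3rd term gives 3 separate tracks.
Track A: 27, 64, 125, 216, 343, 512 (perfect cubes starting at 3³).
Track B: 5, 10, 20, 40, 80, 160 (multiplying by 2 each time).
Track C: 0, -9, -18, -27, -36 (arithmetic, step −9).
Term 18 comes from track C (its 6th entry): -45.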